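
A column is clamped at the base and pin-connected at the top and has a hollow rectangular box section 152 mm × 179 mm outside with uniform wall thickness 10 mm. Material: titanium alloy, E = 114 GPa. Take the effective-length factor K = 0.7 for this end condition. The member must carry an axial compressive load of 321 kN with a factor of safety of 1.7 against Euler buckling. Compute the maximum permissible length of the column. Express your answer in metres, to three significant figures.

Inner dimensions: h_i = 179 − 2×10 = 159.0 mm, b_i = 152 − 2×10 = 132.0 mm
Weak-axis I_min = (h_o·b_o³ − h_i·b_i³)/12 with b_o = 152, b_i = 132.0 mm (shorter outer/inner sides).
I_min = (179×152³ − 159.0×132.0³)/12 = 2.191×10^7 mm⁴
I = 2.191×10^-5 m⁴
Required critical load P_cr = n·P = 1.7 × 321 = 545.7 kN = 5.457×10^5 N
From P_cr = π²EI/(K·L)²:  L = (1/K)·√(π²EI/P_cr) = (1/0.7)·√(π²×1.14×10^11×2.191×10^-5/5.457×10^5)
L = 9.60 m

L_max ≈ 9.60 m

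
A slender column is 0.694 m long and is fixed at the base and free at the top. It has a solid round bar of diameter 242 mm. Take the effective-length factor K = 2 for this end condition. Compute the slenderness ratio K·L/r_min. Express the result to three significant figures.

For a solid circle r = d/4 = 242/4 = 60.50 mm
L_e = K·L = 2 × 0.694 m = 1.388 m = 1388.0 mm
λ = L_e / r_min = 1388.0 / 60.50 = 22.9

λ ≈ 22.9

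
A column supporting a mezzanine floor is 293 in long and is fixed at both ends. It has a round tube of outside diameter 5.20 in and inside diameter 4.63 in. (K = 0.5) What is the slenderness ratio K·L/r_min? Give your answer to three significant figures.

λ ≈ 84.2

d_o = 5.20 in, d_i = 4.63 in
I = π(d_o⁴ − d_i⁴)/64 = π(5.20⁴ − 4.630⁴)/64 = 13.33 in⁴
A = 4.401 in²;  r_min = √(I/A) = √(13.33/4.401) = 1.741 in
L_e = K·L = 0.5 × 293 = 146.5 in
λ = L_e / r_min = 146.50 / 1.741 = 84.2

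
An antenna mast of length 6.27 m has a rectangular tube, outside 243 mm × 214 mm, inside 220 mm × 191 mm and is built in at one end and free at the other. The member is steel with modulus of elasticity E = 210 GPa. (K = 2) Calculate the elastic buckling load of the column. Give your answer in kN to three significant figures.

Weak-axis I_min = (h_o·b_o³ − h_i·b_i³)/12 with b_o = 214, b_i = 191.0 mm (shorter outer/inner sides).
I_min = (243×214³ − 220.0×191.0³)/12 = 7.071×10^7 mm⁴
I = 7.071×10^7 mm⁴ = 7.071×10^-5 m⁴
Effective length L_e = K·L = 2 × 6.27 = 12.54 m
P_cr = π²EI / L_e² = π² × 210×10⁹ × 7.071×10^-5 / 12.54² = 9.320×10^5 N

P_cr ≈ 932 kN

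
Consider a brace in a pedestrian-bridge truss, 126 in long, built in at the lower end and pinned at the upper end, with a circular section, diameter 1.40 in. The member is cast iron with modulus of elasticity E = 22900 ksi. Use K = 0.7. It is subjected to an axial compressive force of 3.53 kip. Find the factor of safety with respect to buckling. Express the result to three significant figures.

n ≈ 1.55

I = πd⁴/64 = π×1.40⁴/64 = 0.1886 in⁴
Effective length L_e = K·L = 0.7 × 126 = 88.20 in
P_cr = π²EI / L_e² = π² × 22900×10³ × 0.1886 / 88.20² = 5.479×10^3 lb
Factor of safety n = P_cr / P = 5.4787 / 3.53 = 1.55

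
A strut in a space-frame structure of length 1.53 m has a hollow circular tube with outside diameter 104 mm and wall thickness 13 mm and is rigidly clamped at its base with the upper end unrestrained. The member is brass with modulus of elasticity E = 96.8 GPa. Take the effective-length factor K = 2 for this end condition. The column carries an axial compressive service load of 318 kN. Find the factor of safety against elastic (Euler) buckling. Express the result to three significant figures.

Inner diameter d_i = 104 − 2×13 = 78.00 mm
I = π(d_o⁴ − d_i⁴)/64 = π(104⁴ − 78.00⁴)/64 = 3.926×10^6 mm⁴
I = 3.926×10^6 mm⁴ = 3.926×10^-6 m⁴
Effective length L_e = K·L = 2 × 1.53 = 3.060 m
P_cr = π²EI / L_e² = π² × 96.8×10⁹ × 3.926×10^-6 / 3.060² = 4.005×10^5 N
Factor of safety n = P_cr / P = 400.53 / 318 = 1.26

n ≈ 1.26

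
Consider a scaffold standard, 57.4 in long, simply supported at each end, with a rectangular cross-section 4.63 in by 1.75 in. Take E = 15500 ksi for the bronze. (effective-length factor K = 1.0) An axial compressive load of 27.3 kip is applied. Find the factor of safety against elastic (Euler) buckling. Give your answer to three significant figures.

Buckling occurs about the weak axis: I_min = h·b³/12 with b = 1.75 in (the shorter side).
I_min = 4.63×1.75³/12 = 2.068 in⁴
Effective length L_e = K·L = 1 × 57.4 = 57.40 in
P_cr = π²EI / L_e² = π² × 15500×10³ × 2.068 / 57.40² = 9.601×10^4 lb
Factor of safety n = P_cr / P = 96.011 / 27.3 = 3.52

n ≈ 3.52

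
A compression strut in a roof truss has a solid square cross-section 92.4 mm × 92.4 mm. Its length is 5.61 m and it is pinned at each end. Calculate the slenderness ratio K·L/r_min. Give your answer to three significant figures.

λ ≈ 210

For a square r = a/√12 = 92.4/√12 = 26.67 mm
L_e = K·L = 1 × 5.61 m = 5.610 m = 5610.0 mm
λ = L_e / r_min = 5610.0 / 26.67 = 210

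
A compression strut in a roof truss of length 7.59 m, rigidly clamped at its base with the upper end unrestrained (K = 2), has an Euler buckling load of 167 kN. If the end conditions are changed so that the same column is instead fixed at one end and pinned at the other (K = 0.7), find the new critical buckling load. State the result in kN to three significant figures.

P_cr ≈ 1360 kN

P_cr ∝ 1/K², so P_cr,new = P_cr,old × (K_old/K_new)² = 167 × (2/0.7)²
= 167 × 8.163 = 1360 kN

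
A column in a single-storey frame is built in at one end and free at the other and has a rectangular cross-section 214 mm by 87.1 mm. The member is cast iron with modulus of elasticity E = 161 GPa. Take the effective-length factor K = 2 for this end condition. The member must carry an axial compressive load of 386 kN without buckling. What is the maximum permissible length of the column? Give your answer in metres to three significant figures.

Buckling occurs about the weak axis: I_min = h·b³/12 with b = 87.1 mm (the shorter side).
I_min = 214×87.1³/12 = 1.178×10^7 mm⁴
I = 1.178×10^-5 m⁴
At the buckling limit P_cr = P = 3.860×10^5 N
From P_cr = π²EI/(K·L)²:  L = (1/K)·√(π²EI/P_cr) = (1/2)·√(π²×1.61×10^11×1.178×10^-5/3.860×10^5)
L = 3.48 m

L_max ≈ 3.48 m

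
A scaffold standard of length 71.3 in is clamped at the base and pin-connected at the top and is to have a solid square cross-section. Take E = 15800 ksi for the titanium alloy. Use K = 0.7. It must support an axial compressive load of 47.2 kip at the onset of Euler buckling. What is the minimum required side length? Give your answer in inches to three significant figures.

a ≈ 1.73 in

L_e = K·L = 0.7 × 71.3 = 49.91 in
Required I = P_cr·L_e²/(π²E) = 4.720×10^4 × 49.91² / (π² × 1.58×10^7) = 0.7540 in⁴
Solid square: I = a⁴/12  ⇒  a = (12I)^(1/4) = (12×0.7540)^(1/4) = 1.73 in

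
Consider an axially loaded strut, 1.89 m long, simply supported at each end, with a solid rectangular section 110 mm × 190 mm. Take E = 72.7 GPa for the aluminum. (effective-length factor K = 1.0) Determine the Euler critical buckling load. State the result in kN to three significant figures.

Buckling occurs about the weak axis: I_min = h·b³/12 with b = 110 mm (the shorter side).
I_min = 190×110³/12 = 2.107×10^7 mm⁴
I = 2.107×10^7 mm⁴ = 2.107×10^-5 m⁴
Effective length L_e = K·L = 1 × 1.89 = 1.890 m
P_cr = π²EI / L_e² = π² × 72.7×10⁹ × 2.107×10^-5 / 1.890² = 4.233×10^6 N

P_cr ≈ 4230 kN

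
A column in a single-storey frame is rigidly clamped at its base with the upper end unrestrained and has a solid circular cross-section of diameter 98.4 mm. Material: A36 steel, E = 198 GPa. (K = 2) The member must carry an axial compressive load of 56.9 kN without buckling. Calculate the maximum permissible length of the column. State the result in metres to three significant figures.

L_max ≈ 6.29 m

I = πd⁴/64 = π×98.4⁴/64 = 4.602×10^6 mm⁴
I = 4.602×10^-6 m⁴
At the buckling limit P_cr = P = 5.690×10^4 N
From P_cr = π²EI/(K·L)²:  L = (1/K)·√(π²EI/P_cr) = (1/2)·√(π²×1.98×10^11×4.602×10^-6/5.690×10^4)
L = 6.29 m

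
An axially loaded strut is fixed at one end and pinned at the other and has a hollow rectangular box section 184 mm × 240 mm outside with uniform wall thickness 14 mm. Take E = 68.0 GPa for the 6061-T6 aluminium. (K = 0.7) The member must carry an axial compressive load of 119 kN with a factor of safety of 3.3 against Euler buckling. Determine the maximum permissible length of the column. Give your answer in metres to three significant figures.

L_max ≈ 14.2 m

Inner dimensions: h_i = 240 − 2×14 = 212.0 mm, b_i = 184 − 2×14 = 156.0 mm
Weak-axis I_min = (h_o·b_o³ − h_i·b_i³)/12 with b_o = 184, b_i = 156.0 mm (shorter outer/inner sides).
I_min = (240×184³ − 212.0×156.0³)/12 = 5.752×10^7 mm⁴
I = 5.752×10^-5 m⁴
Required critical load P_cr = n·P = 3.3 × 119 = 392.7 kN = 3.927×10^5 N
From P_cr = π²EI/(K·L)²:  L = (1/K)·√(π²EI/P_cr) = (1/0.7)·√(π²×6.80×10^10×5.752×10^-5/3.927×10^5)
L = 14.2 m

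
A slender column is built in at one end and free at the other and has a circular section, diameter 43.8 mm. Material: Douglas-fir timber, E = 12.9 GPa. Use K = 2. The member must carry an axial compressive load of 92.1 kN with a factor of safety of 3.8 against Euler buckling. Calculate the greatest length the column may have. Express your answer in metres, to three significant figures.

L_max ≈ 0.128 m

I = πd⁴/64 = π×43.8⁴/64 = 1.807×10^5 mm⁴
I = 1.807×10^-7 m⁴
Required critical load P_cr = n·P = 3.8 × 92.1 = 350.0 kN = 3.500×10^5 N
From P_cr = π²EI/(K·L)²:  L = (1/K)·√(π²EI/P_cr) = (1/2)·√(π²×1.29×10^10×1.807×10^-7/3.500×10^5)
L = 0.128 m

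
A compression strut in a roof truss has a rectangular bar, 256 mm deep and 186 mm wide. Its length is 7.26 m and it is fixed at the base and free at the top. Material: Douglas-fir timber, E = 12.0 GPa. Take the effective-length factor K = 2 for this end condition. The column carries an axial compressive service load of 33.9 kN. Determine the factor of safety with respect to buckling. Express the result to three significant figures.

n ≈ 2.27

Buckling occurs about the weak axis: I_min = h·b³/12 with b = 186 mm (the shorter side).
I_min = 256×186³/12 = 1.373×10^8 mm⁴
I = 1.373×10^8 mm⁴ = 1.373×10^-4 m⁴
Effective length L_e = K·L = 2 × 7.26 = 14.52 m
P_cr = π²EI / L_e² = π² × 12.0×10⁹ × 1.373×10^-4 / 14.52² = 7.712×10^4 N
Factor of safety n = P_cr / P = 77.116 / 33.9 = 2.27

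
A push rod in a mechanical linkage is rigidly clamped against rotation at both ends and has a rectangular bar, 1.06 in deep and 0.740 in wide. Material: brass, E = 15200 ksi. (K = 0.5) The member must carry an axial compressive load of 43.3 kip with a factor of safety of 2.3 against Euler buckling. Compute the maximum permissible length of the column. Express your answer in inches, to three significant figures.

L_max ≈ 14.7 in

Buckling occurs about the weak axis: I_min = h·b³/12 with b = 0.740 in (the shorter side).
I_min = 1.06×0.740³/12 = 3.579×10^-2 in⁴
Required critical load P_cr = n·P = 2.3 × 43.3 = 99.59 kip = 9.959×10^4 lb
From P_cr = π²EI/(K·L)²:  L = (1/K)·√(π²EI/P_cr) = (1/0.5)·√(π²×1.52×10^7×3.579×10^-2/9.959×10^4)
L = 14.7 in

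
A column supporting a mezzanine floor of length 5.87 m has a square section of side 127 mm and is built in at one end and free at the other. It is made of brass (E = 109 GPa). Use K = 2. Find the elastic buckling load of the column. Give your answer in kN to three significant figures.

P_cr ≈ 169 kN

I = a⁴/12 = 127⁴/12 = 2.168×10^7 mm⁴
I = 2.168×10^7 mm⁴ = 2.168×10^-5 m⁴
Effective length L_e = K·L = 2 × 5.87 = 11.74 m
P_cr = π²EI / L_e² = π² × 109×10⁹ × 2.168×10^-5 / 11.74² = 1.692×10^5 N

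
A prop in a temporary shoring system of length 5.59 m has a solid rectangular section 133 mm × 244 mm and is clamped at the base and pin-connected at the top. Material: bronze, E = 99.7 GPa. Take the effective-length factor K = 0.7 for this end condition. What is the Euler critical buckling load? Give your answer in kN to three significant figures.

Buckling occurs about the weak axis: I_min = h·b³/12 with b = 133 mm (the shorter side).
I_min = 244×133³/12 = 4.784×10^7 mm⁴
I = 4.784×10^7 mm⁴ = 4.784×10^-5 m⁴
Effective length L_e = K·L = 0.7 × 5.59 = 3.913 m
P_cr = π²EI / L_e² = π² × 99.7×10⁹ × 4.784×10^-5 / 3.913² = 3.074×10^6 N

P_cr ≈ 3070 kN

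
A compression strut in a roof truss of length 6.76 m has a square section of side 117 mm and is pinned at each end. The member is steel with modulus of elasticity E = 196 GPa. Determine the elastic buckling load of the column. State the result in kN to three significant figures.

P_cr ≈ 661 kN

I = a⁴/12 = 117⁴/12 = 1.562×10^7 mm⁴
I = 1.562×10^7 mm⁴ = 1.562×10^-5 m⁴
Effective length L_e = K·L = 1 × 6.76 = 6.760 m
P_cr = π²EI / L_e² = π² × 196×10⁹ × 1.562×10^-5 / 6.760² = 6.610×10^5 N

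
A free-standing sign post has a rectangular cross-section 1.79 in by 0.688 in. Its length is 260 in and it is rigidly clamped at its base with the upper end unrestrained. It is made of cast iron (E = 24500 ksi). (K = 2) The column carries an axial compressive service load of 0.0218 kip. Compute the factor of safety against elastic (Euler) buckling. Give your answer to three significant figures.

Buckling occurs about the weak axis: I_min = h·b³/12 with b = 0.688 in (the shorter side).
I_min = 1.79×0.688³/12 = 4.858×10^-2 in⁴
Effective length L_e = K·L = 2 × 260 = 520.0 in
P_cr = π²EI / L_e² = π² × 24500×10³ × 4.858×10^-2 / 520.0² = 43.44 lb
Factor of safety n = P_cr / P = 0.043441 / 0.0218 = 1.99

n ≈ 1.99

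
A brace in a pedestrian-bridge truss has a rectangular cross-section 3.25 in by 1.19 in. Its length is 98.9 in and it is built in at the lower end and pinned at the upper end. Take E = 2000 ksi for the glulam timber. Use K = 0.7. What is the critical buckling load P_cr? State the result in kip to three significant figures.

Buckling occurs about the weak axis: I_min = h·b³/12 with b = 1.19 in (the shorter side).
I_min = 3.25×1.19³/12 = 0.4564 in⁴
Effective length L_e = K·L = 0.7 × 98.9 = 69.23 in
P_cr = π²EI / L_e² = π² × 2000×10³ × 0.4564 / 69.23² = 1.880×10^3 lb

P_cr ≈ 1.88 kip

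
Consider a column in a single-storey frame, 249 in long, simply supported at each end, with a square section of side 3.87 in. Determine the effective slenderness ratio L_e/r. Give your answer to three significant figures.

λ ≈ 223

I = a⁴/12 = 3.87⁴/12 = 18.69 in⁴
A = 14.98 in²;  r_min = √(I/A) = √(18.69/14.98) = 1.117 in
L_e = K·L = 1 × 249 = 249.0 in
λ = L_e / r_min = 249.00 / 1.117 = 223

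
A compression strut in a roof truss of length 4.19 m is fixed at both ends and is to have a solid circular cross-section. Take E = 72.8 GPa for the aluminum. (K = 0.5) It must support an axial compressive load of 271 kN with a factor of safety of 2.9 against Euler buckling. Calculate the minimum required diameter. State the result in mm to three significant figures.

d ≈ 99.4 mm

Required P_cr = n·P = 2.9 × 271 = 785.9 kN
L_e = K·L = 0.5 × 4.19 = 2.095 m
Required I = P_cr·L_e²/(π²E) = 7.859×10^5 × 2.095² / (π² × 7.28×10^10) = 4.801×10^-6 m⁴
I_req = 4.801×10^6 mm⁴
Solid circle: I = πd⁴/64  ⇒  d = (64I/π)^(1/4) = (64×4.801×10^6/π)^(1/4) = 99.4 mm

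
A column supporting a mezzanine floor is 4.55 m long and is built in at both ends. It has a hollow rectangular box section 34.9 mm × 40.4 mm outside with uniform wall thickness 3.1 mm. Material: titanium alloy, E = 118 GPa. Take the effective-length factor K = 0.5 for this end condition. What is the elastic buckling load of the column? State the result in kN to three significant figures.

Inner dimensions: h_i = 40.4 − 2×3.1 = 34.20 mm, b_i = 34.9 − 2×3.1 = 28.70 mm
Weak-axis I_min = (h_o·b_o³ − h_i·b_i³)/12 with b_o = 34.9, b_i = 28.70 mm (shorter outer/inner sides).
I_min = (40.4×34.9³ − 34.20×28.70³)/12 = 7.574×10^4 mm⁴
I = 7.574×10^4 mm⁴ = 7.574×10^-8 m⁴
Effective length L_e = K·L = 0.5 × 4.55 = 2.275 m
P_cr = π²EI / L_e² = π² × 118×10⁹ × 7.574×10^-8 / 2.275² = 1.704×10^4 N

P_cr ≈ 17.0 kN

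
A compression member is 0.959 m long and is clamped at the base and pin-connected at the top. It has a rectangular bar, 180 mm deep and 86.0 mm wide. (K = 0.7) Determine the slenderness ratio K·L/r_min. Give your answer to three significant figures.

Buckling occurs about the weak axis: I_min = h·b³/12 with b = 86.0 mm (the shorter side).
I_min = 180×86.0³/12 = 9.541×10^6 mm⁴
A = 1.548×10^4 mm²;  r_min = √(I/A) = √(9.541×10^6/1.548×10^4) = 24.83 mm
L_e = K·L = 0.7 × 0.959 m = 0.6713 m = 671.30 mm
λ = L_e / r_min = 671.30 / 24.83 = 27.0

λ ≈ 27.0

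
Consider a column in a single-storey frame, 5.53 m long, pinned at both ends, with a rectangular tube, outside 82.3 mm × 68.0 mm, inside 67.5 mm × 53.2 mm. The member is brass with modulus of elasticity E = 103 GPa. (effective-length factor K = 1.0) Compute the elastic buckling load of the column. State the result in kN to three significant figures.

P_cr ≈ 43.5 kN

Weak-axis I_min = (h_o·b_o³ − h_i·b_i³)/12 with b_o = 68.0, b_i = 53.20 mm (shorter outer/inner sides).
I_min = (82.3×68.0³ − 67.50×53.20³)/12 = 1.310×10^6 mm⁴
I = 1.310×10^6 mm⁴ = 1.310×10^-6 m⁴
Effective length L_e = K·L = 1 × 5.53 = 5.530 m
P_cr = π²EI / L_e² = π² × 103×10⁹ × 1.310×10^-6 / 5.530² = 4.353×10^4 N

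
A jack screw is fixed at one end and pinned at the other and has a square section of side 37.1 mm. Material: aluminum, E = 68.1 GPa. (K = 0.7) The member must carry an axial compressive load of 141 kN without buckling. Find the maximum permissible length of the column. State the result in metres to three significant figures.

I = a⁴/12 = 37.1⁴/12 = 1.579×10^5 mm⁴
I = 1.579×10^-7 m⁴
At the buckling limit P_cr = P = 1.410×10^5 N
From P_cr = π²EI/(K·L)²:  L = (1/K)·√(π²EI/P_cr) = (1/0.7)·√(π²×6.81×10^10×1.579×10^-7/1.410×10^5)
L = 1.24 m

L_max ≈ 1.24 m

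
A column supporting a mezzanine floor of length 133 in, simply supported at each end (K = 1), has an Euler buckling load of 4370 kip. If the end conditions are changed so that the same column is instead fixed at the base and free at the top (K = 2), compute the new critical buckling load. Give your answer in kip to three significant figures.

P_cr ∝ 1/K², so P_cr,new = P_cr,old × (K_old/K_new)² = 4370 × (1/2)²
= 4370 × 0.2500 = 1090 kip

P_cr ≈ 1090 kip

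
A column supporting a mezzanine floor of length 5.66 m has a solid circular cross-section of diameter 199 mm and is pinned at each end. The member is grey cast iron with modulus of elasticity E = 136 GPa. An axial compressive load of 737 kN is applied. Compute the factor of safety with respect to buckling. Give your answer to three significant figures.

I = πd⁴/64 = π×199⁴/64 = 7.698×10^7 mm⁴
I = 7.698×10^7 mm⁴ = 7.698×10^-5 m⁴
Effective length L_e = K·L = 1 × 5.66 = 5.660 m
P_cr = π²EI / L_e² = π² × 136×10⁹ × 7.698×10^-5 / 5.660² = 3.225×10^6 N
Factor of safety n = P_cr / P = 3225.4 / 737 = 4.38

n ≈ 4.38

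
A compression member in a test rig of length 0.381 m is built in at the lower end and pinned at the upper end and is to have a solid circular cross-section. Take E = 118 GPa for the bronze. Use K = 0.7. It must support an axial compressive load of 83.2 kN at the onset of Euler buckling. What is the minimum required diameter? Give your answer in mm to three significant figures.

d ≈ 17.9 mm

L_e = K·L = 0.7 × 0.381 = 0.2667 m
Required I = P_cr·L_e²/(π²E) = 8.320×10^4 × 0.2667² / (π² × 1.18×10^11) = 5.081×10^-9 m⁴
I_req = 5.081×10^3 mm⁴
Solid circle: I = πd⁴/64  ⇒  d = (64I/π)^(1/4) = (64×5.081×10^3/π)^(1/4) = 17.9 mm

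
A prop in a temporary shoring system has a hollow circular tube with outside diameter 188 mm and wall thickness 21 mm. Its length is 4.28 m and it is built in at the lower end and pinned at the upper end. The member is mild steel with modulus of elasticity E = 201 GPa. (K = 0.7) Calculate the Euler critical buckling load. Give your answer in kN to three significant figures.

Inner diameter d_i = 188 − 2×21 = 146.0 mm
I = π(d_o⁴ − d_i⁴)/64 = π(188⁴ − 146.0⁴)/64 = 3.902×10^7 mm⁴
I = 3.902×10^7 mm⁴ = 3.902×10^-5 m⁴
Effective length L_e = K·L = 0.7 × 4.28 = 2.996 m
P_cr = π²EI / L_e² = π² × 201×10⁹ × 3.902×10^-5 / 2.996² = 8.623×10^6 N

P_cr ≈ 8620 kN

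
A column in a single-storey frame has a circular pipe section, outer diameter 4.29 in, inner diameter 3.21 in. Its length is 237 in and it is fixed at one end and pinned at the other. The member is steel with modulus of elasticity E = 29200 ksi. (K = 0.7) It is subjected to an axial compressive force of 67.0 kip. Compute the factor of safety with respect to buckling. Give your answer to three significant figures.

d_o = 4.29 in, d_i = 3.21 in
I = π(d_o⁴ − d_i⁴)/64 = π(4.29⁴ − 3.210⁴)/64 = 11.41 in⁴
Effective length L_e = K·L = 0.7 × 237 = 165.9 in
P_cr = π²EI / L_e² = π² × 29200×10³ × 11.41 / 165.9² = 1.195×10^5 lb
Factor of safety n = P_cr / P = 119.52 / 67.0 = 1.78

n ≈ 1.78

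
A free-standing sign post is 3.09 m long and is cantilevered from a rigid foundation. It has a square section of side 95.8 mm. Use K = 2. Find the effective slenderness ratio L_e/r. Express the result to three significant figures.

λ ≈ 223

For a square r = a/√12 = 95.8/√12 = 27.66 mm
L_e = K·L = 2 × 3.09 m = 6.180 m = 6180.0 mm
λ = L_e / r_min = 6180.0 / 27.66 = 223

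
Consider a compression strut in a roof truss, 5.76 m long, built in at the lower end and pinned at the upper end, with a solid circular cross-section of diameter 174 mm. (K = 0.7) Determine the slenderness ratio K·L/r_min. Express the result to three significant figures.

λ ≈ 92.7

I = πd⁴/64 = π×174⁴/64 = 4.500×10^7 mm⁴
A = 2.378×10^4 mm²;  r_min = √(I/A) = √(4.500×10^7/2.378×10^4) = 43.50 mm
L_e = K·L = 0.7 × 5.76 m = 4.032 m = 4032.0 mm
λ = L_e / r_min = 4032.0 / 43.50 = 92.7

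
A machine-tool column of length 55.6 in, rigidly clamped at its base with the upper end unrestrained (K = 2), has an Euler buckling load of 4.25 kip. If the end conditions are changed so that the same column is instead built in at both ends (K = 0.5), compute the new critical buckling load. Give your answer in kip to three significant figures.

P_cr ≈ 68.0 kip

P_cr ∝ 1/K², so P_cr,new = P_cr,old × (K_old/K_new)² = 4.25 × (2/0.5)²
= 4.25 × 16.00 = 68.0 kip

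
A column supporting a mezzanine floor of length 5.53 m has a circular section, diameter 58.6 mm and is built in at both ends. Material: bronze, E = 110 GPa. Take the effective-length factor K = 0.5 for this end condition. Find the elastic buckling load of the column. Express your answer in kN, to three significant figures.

P_cr ≈ 82.2 kN

I = πd⁴/64 = π×58.6⁴/64 = 5.788×10^5 mm⁴
I = 5.788×10^5 mm⁴ = 5.788×10^-7 m⁴
Effective length L_e = K·L = 0.5 × 5.53 = 2.765 m
P_cr = π²EI / L_e² = π² × 110×10⁹ × 5.788×10^-7 / 2.765² = 8.220×10^4 N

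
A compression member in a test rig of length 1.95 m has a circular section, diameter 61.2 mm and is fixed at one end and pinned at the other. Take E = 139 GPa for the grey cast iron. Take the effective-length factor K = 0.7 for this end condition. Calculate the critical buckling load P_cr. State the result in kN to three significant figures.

P_cr ≈ 507 kN

I = πd⁴/64 = π×61.2⁴/64 = 6.886×10^5 mm⁴
I = 6.886×10^5 mm⁴ = 6.886×10^-7 m⁴
Effective length L_e = K·L = 0.7 × 1.95 = 1.365 m
P_cr = π²EI / L_e² = π² × 139×10⁹ × 6.886×10^-7 / 1.365² = 5.070×10^5 N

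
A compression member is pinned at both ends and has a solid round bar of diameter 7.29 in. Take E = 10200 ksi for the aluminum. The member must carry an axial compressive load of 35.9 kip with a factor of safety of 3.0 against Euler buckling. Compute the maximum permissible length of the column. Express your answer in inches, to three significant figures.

I = πd⁴/64 = π×7.29⁴/64 = 138.6 in⁴
Required critical load P_cr = n·P = 3.0 × 35.9 = 107.7 kip = 1.077×10^5 lb
From P_cr = π²EI/(K·L)²:  L = (1/K)·√(π²EI/P_cr) = (1/1)·√(π²×1.02×10^7×138.6/1.077×10^5)
L = 360 in

L_max ≈ 360 in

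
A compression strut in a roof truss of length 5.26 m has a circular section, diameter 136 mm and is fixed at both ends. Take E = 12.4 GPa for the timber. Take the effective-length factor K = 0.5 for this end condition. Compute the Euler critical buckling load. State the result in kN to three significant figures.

I = πd⁴/64 = π×136⁴/64 = 1.679×10^7 mm⁴
I = 1.679×10^7 mm⁴ = 1.679×10^-5 m⁴
Effective length L_e = K·L = 0.5 × 5.26 = 2.630 m
P_cr = π²EI / L_e² = π² × 12.4×10⁹ × 1.679×10^-5 / 2.630² = 2.971×10^5 N

P_cr ≈ 297 kN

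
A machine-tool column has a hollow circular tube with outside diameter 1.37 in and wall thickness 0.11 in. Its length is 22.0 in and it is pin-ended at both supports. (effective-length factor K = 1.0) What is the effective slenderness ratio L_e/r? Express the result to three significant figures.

λ ≈ 49.2

Inner diameter d_i = 1.37 − 2×0.11 = 1.150 in
I = π(d_o⁴ − d_i⁴)/64 = π(1.37⁴ − 1.150⁴)/64 = 8.707×10^-2 in⁴
A = 0.4354 in²;  r_min = √(I/A) = √(8.707×10^-2/0.4354) = 0.4472 in
L_e = K·L = 1 × 22.0 = 22.00 in
λ = L_e / r_min = 22.000 / 0.4472 = 49.2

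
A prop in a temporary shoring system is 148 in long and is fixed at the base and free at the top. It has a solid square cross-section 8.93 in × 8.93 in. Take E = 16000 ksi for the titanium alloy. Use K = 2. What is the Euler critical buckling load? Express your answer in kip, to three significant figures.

I = a⁴/12 = 8.93⁴/12 = 529.9 in⁴
Effective length L_e = K·L = 2 × 148 = 296.0 in
P_cr = π²EI / L_e² = π² × 16000×10³ × 529.9 / 296.0² = 9.551×10^5 lb

P_cr ≈ 955 kip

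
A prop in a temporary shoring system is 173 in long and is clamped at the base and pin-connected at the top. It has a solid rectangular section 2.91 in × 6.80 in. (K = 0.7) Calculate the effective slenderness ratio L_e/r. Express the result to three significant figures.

Buckling occurs about the weak axis: I_min = h·b³/12 with b = 2.91 in (the shorter side).
I_min = 6.80×2.91³/12 = 13.96 in⁴
A = 19.79 in²;  r_min = √(I/A) = √(13.96/19.79) = 0.8400 in
L_e = K·L = 0.7 × 173 = 121.1 in
λ = L_e / r_min = 121.10 / 0.8400 = 144

λ ≈ 144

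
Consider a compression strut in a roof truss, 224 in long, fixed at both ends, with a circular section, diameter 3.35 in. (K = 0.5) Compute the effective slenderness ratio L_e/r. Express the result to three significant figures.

λ ≈ 134

I = πd⁴/64 = π×3.35⁴/64 = 6.182 in⁴
A = 8.814 in²;  r_min = √(I/A) = √(6.182/8.814) = 0.8375 in
L_e = K·L = 0.5 × 224 = 112.0 in
λ = L_e / r_min = 112.00 / 0.8375 = 134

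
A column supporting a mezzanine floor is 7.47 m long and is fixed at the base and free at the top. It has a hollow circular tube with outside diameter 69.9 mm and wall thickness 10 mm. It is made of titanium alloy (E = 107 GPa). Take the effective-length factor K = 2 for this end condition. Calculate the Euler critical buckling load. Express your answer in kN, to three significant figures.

Inner diameter d_i = 69.9 − 2×10 = 49.90 mm
I = π(d_o⁴ − d_i⁴)/64 = π(69.9⁴ − 49.90⁴)/64 = 8.675×10^5 mm⁴
I = 8.675×10^5 mm⁴ = 8.675×10^-7 m⁴
Effective length L_e = K·L = 2 × 7.47 = 14.94 m
P_cr = π²EI / L_e² = π² × 107×10⁹ × 8.675×10^-7 / 14.94² = 4.105×10^3 N

P_cr ≈ 4.10 kN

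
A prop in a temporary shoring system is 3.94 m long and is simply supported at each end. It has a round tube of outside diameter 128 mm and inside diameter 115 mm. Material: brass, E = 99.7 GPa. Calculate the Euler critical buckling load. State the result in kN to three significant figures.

P_cr ≈ 291 kN

d_o = 128 mm, d_i = 115 mm
I = π(d_o⁴ − d_i⁴)/64 = π(128⁴ − 115.0⁴)/64 = 4.591×10^6 mm⁴
I = 4.591×10^6 mm⁴ = 4.591×10^-6 m⁴
Effective length L_e = K·L = 1 × 3.94 = 3.940 m
P_cr = π²EI / L_e² = π² × 99.7×10⁹ × 4.591×10^-6 / 3.940² = 2.910×10^5 N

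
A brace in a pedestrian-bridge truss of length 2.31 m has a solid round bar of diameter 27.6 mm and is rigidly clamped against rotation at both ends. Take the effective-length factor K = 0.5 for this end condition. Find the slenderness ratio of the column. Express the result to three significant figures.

For a solid circle r = d/4 = 27.6/4 = 6.900 mm
L_e = K·L = 0.5 × 2.31 m = 1.155 m = 1155.0 mm
λ = L_e / r_min = 1155.0 / 6.900 = 167

λ ≈ 167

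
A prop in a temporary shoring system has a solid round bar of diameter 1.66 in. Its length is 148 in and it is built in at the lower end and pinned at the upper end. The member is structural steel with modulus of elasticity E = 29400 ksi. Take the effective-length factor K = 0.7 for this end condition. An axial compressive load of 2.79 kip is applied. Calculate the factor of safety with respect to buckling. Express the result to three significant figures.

n ≈ 3.61

I = πd⁴/64 = π×1.66⁴/64 = 0.3727 in⁴
Effective length L_e = K·L = 0.7 × 148 = 103.6 in
P_cr = π²EI / L_e² = π² × 29400×10³ × 0.3727 / 103.6² = 1.008×10^4 lb
Factor of safety n = P_cr / P = 10.077 / 2.79 = 3.61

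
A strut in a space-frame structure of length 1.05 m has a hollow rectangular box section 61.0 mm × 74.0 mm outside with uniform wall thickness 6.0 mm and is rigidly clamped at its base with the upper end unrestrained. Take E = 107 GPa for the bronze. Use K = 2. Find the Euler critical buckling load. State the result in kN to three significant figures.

P_cr ≈ 190 kN

Inner dimensions: h_i = 74.0 − 2×6.0 = 62.00 mm, b_i = 61.0 − 2×6.0 = 49.00 mm
Weak-axis I_min = (h_o·b_o³ − h_i·b_i³)/12 with b_o = 61.0, b_i = 49.00 mm (shorter outer/inner sides).
I_min = (74.0×61.0³ − 62.00×49.00³)/12 = 7.919×10^5 mm⁴
I = 7.919×10^5 mm⁴ = 7.919×10^-7 m⁴
Effective length L_e = K·L = 2 × 1.05 = 2.100 m
P_cr = π²EI / L_e² = π² × 107×10⁹ × 7.919×10^-7 / 2.100² = 1.896×10^5 N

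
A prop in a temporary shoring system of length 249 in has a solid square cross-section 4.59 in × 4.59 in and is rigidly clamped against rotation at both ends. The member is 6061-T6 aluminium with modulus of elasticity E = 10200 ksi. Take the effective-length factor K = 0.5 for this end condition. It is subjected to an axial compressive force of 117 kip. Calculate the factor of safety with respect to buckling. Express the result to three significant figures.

n ≈ 2.05

I = a⁴/12 = 4.59⁴/12 = 36.99 in⁴
Effective length L_e = K·L = 0.5 × 249 = 124.5 in
P_cr = π²EI / L_e² = π² × 10200×10³ × 36.99 / 124.5² = 2.402×10^5 lb
Factor of safety n = P_cr / P = 240.23 / 117 = 2.05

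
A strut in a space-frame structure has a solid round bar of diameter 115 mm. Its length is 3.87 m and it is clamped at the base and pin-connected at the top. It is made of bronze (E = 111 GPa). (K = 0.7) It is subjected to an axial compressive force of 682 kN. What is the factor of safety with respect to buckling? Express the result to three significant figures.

I = πd⁴/64 = π×115⁴/64 = 8.585×10^6 mm⁴
I = 8.585×10^6 mm⁴ = 8.585×10^-6 m⁴
Effective length L_e = K·L = 0.7 × 3.87 = 2.709 m
P_cr = π²EI / L_e² = π² × 111×10⁹ × 8.585×10^-6 / 2.709² = 1.282×10^6 N
Factor of safety n = P_cr / P = 1281.6 / 682 = 1.88

n ≈ 1.88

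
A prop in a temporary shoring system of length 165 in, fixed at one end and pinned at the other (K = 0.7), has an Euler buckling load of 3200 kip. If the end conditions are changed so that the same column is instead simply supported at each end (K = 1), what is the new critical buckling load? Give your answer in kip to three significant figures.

P_cr ∝ 1/K², so P_cr,new = P_cr,old × (K_old/K_new)² = 3200 × (0.7/1)²
= 3200 × 0.4900 = 1570 kip

P_cr ≈ 1570 kip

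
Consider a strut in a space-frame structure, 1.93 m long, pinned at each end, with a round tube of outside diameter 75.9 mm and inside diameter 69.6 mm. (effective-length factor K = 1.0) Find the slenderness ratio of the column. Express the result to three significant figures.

λ ≈ 75.0

d_o = 75.9 mm, d_i = 69.6 mm
I = π(d_o⁴ − d_i⁴)/64 = π(75.9⁴ − 69.60⁴)/64 = 4.772×10^5 mm⁴
A = 719.9 mm²;  r_min = √(I/A) = √(4.772×10^5/719.9) = 25.75 mm
L_e = K·L = 1 × 1.93 m = 1.930 m = 1930.0 mm
λ = L_e / r_min = 1930.0 / 25.75 = 75.0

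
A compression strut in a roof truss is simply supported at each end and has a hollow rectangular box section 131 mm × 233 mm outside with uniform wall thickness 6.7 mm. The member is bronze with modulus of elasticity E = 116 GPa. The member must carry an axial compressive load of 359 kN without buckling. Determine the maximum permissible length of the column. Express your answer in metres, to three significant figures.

Inner dimensions: h_i = 233 − 2×6.7 = 219.6 mm, b_i = 131 − 2×6.7 = 117.6 mm
Weak-axis I_min = (h_o·b_o³ − h_i·b_i³)/12 with b_o = 131, b_i = 117.6 mm (shorter outer/inner sides).
I_min = (233×131³ − 219.6×117.6³)/12 = 1.389×10^7 mm⁴
I = 1.389×10^-5 m⁴
At the buckling limit P_cr = P = 3.590×10^5 N
From P_cr = π²EI/(K·L)²:  L = (1/K)·√(π²EI/P_cr) = (1/1)·√(π²×1.16×10^11×1.389×10^-5/3.590×10^5)
L = 6.65 m

L_max ≈ 6.65 m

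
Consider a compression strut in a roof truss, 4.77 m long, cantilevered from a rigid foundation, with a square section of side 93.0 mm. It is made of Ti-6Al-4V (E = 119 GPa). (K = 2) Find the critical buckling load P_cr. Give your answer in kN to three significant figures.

I = a⁴/12 = 93.0⁴/12 = 6.234×10^6 mm⁴
I = 6.234×10^6 mm⁴ = 6.234×10^-6 m⁴
Effective length L_e = K·L = 2 × 4.77 = 9.540 m
P_cr = π²EI / L_e² = π² × 119×10⁹ × 6.234×10^-6 / 9.540² = 8.045×10^4 N

P_cr ≈ 80.4 kN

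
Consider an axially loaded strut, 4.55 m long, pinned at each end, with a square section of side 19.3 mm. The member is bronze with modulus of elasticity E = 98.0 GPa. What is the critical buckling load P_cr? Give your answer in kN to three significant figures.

I = a⁴/12 = 19.3⁴/12 = 1.156×10^4 mm⁴
I = 1.156×10^4 mm⁴ = 1.156×10^-8 m⁴
Effective length L_e = K·L = 1 × 4.55 = 4.550 m
P_cr = π²EI / L_e² = π² × 98.0×10⁹ × 1.156×10^-8 / 4.550² = 540.2 N

P_cr ≈ 0.540 kN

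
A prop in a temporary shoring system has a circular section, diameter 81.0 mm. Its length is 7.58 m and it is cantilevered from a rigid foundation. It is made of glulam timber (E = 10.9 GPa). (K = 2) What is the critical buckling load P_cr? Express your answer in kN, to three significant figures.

I = πd⁴/64 = π×81.0⁴/64 = 2.113×10^6 mm⁴
I = 2.113×10^6 mm⁴ = 2.113×10^-6 m⁴
Effective length L_e = K·L = 2 × 7.58 = 15.16 m
P_cr = π²EI / L_e² = π² × 10.9×10⁹ × 2.113×10^-6 / 15.16² = 989.1 N

P_cr ≈ 0.989 kN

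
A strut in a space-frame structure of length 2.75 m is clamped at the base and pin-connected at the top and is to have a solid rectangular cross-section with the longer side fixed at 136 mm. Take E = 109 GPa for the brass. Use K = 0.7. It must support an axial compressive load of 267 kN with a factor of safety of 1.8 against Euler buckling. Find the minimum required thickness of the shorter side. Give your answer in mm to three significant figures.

b ≈ 52.7 mm

Required P_cr = n·P = 1.8 × 267 = 480.6 kN
L_e = K·L = 0.7 × 2.75 = 1.925 m
Required I = P_cr·L_e²/(π²E) = 4.806×10^5 × 1.925² / (π² × 1.09×10^11) = 1.655×10^-6 m⁴
I_req = 1.655×10^6 mm⁴
Rectangle, weak axis: I_min = h·b³/12 with h = 136 mm fixed  ⇒  b = (12I/h)^(1/3) = 52.7 mm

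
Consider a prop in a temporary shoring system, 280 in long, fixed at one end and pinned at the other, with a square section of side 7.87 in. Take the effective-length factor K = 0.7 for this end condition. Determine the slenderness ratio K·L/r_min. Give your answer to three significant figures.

For a square r = a/√12 = 7.87/√12 = 2.272 in
L_e = K·L = 0.7 × 280 = 196.0 in
λ = L_e / r_min = 196.00 / 2.272 = 86.3

λ ≈ 86.3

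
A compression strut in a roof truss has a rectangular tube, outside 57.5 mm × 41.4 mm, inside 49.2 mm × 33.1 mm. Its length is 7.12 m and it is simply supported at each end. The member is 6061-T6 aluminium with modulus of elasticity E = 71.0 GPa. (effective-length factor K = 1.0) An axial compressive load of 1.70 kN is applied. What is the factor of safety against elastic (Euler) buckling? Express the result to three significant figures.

Weak-axis I_min = (h_o·b_o³ − h_i·b_i³)/12 with b_o = 41.4, b_i = 33.10 mm (shorter outer/inner sides).
I_min = (57.5×41.4³ − 49.20×33.10³)/12 = 1.913×10^5 mm⁴
I = 1.913×10^5 mm⁴ = 1.913×10^-7 m⁴
Effective length L_e = K·L = 1 × 7.12 = 7.120 m
P_cr = π²EI / L_e² = π² × 71.0×10⁹ × 1.913×10^-7 / 7.120² = 2.645×10^3 N
Factor of safety n = P_cr / P = 2.6446 / 1.70 = 1.56

n ≈ 1.56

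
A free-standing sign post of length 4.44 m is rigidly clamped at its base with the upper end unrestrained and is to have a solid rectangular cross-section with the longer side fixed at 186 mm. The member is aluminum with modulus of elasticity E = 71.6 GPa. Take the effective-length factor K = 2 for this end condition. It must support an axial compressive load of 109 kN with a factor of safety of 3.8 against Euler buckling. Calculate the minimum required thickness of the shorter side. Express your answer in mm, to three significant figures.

b ≈ 144 mm

Required P_cr = n·P = 3.8 × 109 = 414.2 kN
L_e = K·L = 2 × 4.44 = 8.880 m
Required I = P_cr·L_e²/(π²E) = 4.142×10^5 × 8.880² / (π² × 7.16×10^10) = 4.622×10^-5 m⁴
I_req = 4.622×10^7 mm⁴
Rectangle, weak axis: I_min = h·b³/12 with h = 186 mm fixed  ⇒  b = (12I/h)^(1/3) = 144 mm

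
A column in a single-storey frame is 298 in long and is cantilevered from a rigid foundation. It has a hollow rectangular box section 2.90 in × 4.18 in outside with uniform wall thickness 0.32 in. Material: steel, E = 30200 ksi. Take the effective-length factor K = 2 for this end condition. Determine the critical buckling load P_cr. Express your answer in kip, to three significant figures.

Inner dimensions: h_i = 4.18 − 2×0.32 = 3.540 in, b_i = 2.90 − 2×0.32 = 2.260 in
Weak-axis I_min = (h_o·b_o³ − h_i·b_i³)/12 with b_o = 2.90, b_i = 2.260 in (shorter outer/inner sides).
I_min = (4.18×2.90³ − 3.540×2.260³)/12 = 5.090 in⁴
Effective length L_e = K·L = 2 × 298 = 596.0 in
P_cr = π²EI / L_e² = π² × 30200×10³ × 5.090 / 596.0² = 4.271×10^3 lb

P_cr ≈ 4.27 kip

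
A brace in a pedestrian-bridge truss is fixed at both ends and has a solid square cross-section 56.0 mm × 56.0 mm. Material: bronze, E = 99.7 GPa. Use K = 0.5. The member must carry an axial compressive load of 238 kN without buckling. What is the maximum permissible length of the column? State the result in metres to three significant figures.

L_max ≈ 3.68 m

I = a⁴/12 = 56.0⁴/12 = 8.195×10^5 mm⁴
I = 8.195×10^-7 m⁴
At the buckling limit P_cr = P = 2.380×10^5 N
From P_cr = π²EI/(K·L)²:  L = (1/K)·√(π²EI/P_cr) = (1/0.5)·√(π²×9.97×10^10×8.195×10^-7/2.380×10^5)
L = 3.68 m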